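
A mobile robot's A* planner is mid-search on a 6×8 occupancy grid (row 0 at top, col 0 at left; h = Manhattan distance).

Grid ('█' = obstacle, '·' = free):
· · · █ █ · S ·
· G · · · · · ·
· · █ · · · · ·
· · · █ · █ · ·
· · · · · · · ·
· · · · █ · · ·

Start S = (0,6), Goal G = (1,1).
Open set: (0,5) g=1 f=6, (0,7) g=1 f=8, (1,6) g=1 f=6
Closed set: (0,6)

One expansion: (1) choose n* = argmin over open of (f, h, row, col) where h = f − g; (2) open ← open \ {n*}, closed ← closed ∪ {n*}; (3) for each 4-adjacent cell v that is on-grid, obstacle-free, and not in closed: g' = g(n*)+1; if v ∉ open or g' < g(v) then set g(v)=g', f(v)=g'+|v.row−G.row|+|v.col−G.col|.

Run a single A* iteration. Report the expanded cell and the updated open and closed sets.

expanded=(0,5); open=[(0,7) g=1 f=8, (1,5) g=2 f=6, (1,6) g=1 f=6]; closed=[(0,5), (0,6)]

step 1: expand (0,5) (f=6, h=5) → closed; open now [(0,7) g=1 f=8, (1,5) g=2 f=6, (1,6) g=1 f=6]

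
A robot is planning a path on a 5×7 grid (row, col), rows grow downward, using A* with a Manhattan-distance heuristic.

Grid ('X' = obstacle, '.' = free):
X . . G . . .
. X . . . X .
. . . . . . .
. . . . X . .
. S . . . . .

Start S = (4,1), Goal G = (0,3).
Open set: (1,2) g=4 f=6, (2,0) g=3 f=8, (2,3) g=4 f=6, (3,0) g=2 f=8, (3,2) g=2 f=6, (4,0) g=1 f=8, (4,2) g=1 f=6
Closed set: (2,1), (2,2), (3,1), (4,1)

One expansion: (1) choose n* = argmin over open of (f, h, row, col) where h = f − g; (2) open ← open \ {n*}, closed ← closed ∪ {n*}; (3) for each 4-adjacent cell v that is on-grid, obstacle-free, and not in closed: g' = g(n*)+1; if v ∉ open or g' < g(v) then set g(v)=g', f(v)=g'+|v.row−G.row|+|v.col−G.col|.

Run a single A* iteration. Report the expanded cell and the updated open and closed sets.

expanded=(1,2); open=[(0,2) g=5 f=6, (1,3) g=5 f=6, (2,0) g=3 f=8, (2,3) g=4 f=6, (3,0) g=2 f=8, (3,2) g=2 f=6, (4,0) g=1 f=8, (4,2) g=1 f=6]; closed=[(1,2), (2,1), (2,2), (3,1), (4,1)]

step 1: expand (1,2) (f=6, h=2) → closed; open now [(0,2) g=5 f=6, (1,3) g=5 f=6, (2,0) g=3 f=8, (2,3) g=4 f=6, (3,0) g=2 f=8, (3,2) g=2 f=6, (4,0) g=1 f=8, (4,2) g=1 f=6]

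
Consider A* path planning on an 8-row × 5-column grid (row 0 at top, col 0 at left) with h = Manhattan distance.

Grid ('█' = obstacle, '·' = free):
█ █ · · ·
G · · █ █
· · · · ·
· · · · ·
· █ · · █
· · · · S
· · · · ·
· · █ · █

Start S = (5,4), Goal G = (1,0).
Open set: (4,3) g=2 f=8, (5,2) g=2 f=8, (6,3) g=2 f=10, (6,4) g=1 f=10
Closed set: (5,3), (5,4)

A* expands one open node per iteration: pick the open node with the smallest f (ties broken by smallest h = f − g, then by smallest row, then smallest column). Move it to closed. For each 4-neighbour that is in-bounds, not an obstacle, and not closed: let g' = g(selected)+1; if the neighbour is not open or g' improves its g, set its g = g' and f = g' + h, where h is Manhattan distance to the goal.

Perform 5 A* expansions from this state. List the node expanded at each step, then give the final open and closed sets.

order=[(4,3) → (3,3) → (2,3) → (2,2) → (1,2)]; open=[(0,2) g=7 f=10, (1,1) g=7 f=8, (2,1) g=6 f=8, (2,4) g=5 f=10, (3,2) g=4 f=8, (3,4) g=4 f=10, (4,2) g=3 f=8, (5,2) g=2 f=8, (6,3) g=2 f=10, (6,4) g=1 f=10]; closed=[(1,2), (2,2), (2,3), (3,3), (4,3), (5,3), (5,4)]

step 1: expand (4,3) (f=8, h=6) → closed; open now [(3,3) g=3 f=8, (4,2) g=3 f=8, (5,2) g=2 f=8, (6,3) g=2 f=10, (6,4) g=1 f=10]
step 2: expand (3,3) (f=8, h=5) → closed; open now [(2,3) g=4 f=8, (3,2) g=4 f=8, (3,4) g=4 f=10, (4,2) g=3 f=8, (5,2) g=2 f=8, (6,3) g=2 f=10, (6,4) g=1 f=10]
step 3: expand (2,3) (f=8, h=4) → closed; open now [(2,2) g=5 f=8, (2,4) g=5 f=10, (3,2) g=4 f=8, (3,4) g=4 f=10, (4,2) g=3 f=8, (5,2) g=2 f=8, (6,3) g=2 f=10, (6,4) g=1 f=10]
step 4: expand (2,2) (f=8, h=3) → closed; open now [(1,2) g=6 f=8, (2,1) g=6 f=8, (2,4) g=5 f=10, (3,2) g=4 f=8, (3,4) g=4 f=10, (4,2) g=3 f=8, (5,2) g=2 f=8, (6,3) g=2 f=10, (6,4) g=1 f=10]
step 5: expand (1,2) (f=8, h=2) → closed; open now [(0,2) g=7 f=10, (1,1) g=7 f=8, (2,1) g=6 f=8, (2,4) g=5 f=10, (3,2) g=4 f=8, (3,4) g=4 f=10, (4,2) g=3 f=8, (5,2) g=2 f=8, (6,3) g=2 f=10, (6,4) g=1 f=10]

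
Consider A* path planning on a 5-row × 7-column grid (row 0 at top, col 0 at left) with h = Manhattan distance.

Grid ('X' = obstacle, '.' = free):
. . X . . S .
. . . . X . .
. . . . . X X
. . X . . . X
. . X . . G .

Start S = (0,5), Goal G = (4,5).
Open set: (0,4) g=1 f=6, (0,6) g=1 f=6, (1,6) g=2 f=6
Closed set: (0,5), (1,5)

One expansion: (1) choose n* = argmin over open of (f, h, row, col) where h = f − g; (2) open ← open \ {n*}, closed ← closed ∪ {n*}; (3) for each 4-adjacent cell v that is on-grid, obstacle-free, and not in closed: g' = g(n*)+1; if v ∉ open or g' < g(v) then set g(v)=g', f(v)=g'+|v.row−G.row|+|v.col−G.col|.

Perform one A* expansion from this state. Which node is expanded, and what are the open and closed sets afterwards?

step 1: expand (1,6) (f=6, h=4) → closed; open now [(0,4) g=1 f=6, (0,6) g=1 f=6]

expanded=(1,6); open=[(0,4) g=1 f=6, (0,6) g=1 f=6]; closed=[(0,5), (1,5), (1,6)]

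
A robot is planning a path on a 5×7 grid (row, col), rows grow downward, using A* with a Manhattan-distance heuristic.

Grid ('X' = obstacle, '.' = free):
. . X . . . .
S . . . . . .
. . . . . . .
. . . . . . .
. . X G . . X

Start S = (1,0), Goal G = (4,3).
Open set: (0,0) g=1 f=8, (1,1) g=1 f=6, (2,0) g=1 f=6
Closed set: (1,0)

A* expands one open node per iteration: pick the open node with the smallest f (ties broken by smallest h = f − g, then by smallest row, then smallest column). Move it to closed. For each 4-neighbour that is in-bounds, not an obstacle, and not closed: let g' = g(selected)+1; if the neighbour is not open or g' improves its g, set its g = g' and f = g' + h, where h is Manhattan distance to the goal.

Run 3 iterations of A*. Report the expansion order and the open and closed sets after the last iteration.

order=[(1,1) → (1,2) → (1,3)]; open=[(0,0) g=1 f=8, (0,1) g=2 f=8, (0,3) g=4 f=8, (1,4) g=4 f=8, (2,0) g=1 f=6, (2,1) g=2 f=6, (2,2) g=3 f=6, (2,3) g=4 f=6]; closed=[(1,0), (1,1), (1,2), (1,3)]

step 1: expand (1,1) (f=6, h=5) → closed; open now [(0,0) g=1 f=8, (0,1) g=2 f=8, (1,2) g=2 f=6, (2,0) g=1 f=6, (2,1) g=2 f=6]
step 2: expand (1,2) (f=6, h=4) → closed; open now [(0,0) g=1 f=8, (0,1) g=2 f=8, (1,3) g=3 f=6, (2,0) g=1 f=6, (2,1) g=2 f=6, (2,2) g=3 f=6]
step 3: expand (1,3) (f=6, h=3) → closed; open now [(0,0) g=1 f=8, (0,1) g=2 f=8, (0,3) g=4 f=8, (1,4) g=4 f=8, (2,0) g=1 f=6, (2,1) g=2 f=6, (2,2) g=3 f=6, (2,3) g=4 f=6]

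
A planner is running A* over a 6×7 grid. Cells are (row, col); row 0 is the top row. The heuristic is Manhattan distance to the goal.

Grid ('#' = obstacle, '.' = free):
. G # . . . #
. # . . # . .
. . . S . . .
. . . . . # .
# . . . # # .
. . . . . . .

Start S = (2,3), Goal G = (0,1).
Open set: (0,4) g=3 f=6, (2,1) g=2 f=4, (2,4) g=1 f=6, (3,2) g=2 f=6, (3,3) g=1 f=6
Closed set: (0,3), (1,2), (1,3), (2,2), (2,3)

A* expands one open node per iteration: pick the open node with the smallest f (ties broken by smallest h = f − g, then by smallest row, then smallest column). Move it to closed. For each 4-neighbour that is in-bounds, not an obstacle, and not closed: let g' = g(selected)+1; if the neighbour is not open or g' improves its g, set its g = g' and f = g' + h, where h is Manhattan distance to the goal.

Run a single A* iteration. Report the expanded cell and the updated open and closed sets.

step 1: expand (2,1) (f=4, h=2) → closed; open now [(0,4) g=3 f=6, (2,0) g=3 f=6, (2,4) g=1 f=6, (3,1) g=3 f=6, (3,2) g=2 f=6, (3,3) g=1 f=6]

expanded=(2,1); open=[(0,4) g=3 f=6, (2,0) g=3 f=6, (2,4) g=1 f=6, (3,1) g=3 f=6, (3,2) g=2 f=6, (3,3) g=1 f=6]; closed=[(0,3), (1,2), (1,3), (2,1), (2,2), (2,3)]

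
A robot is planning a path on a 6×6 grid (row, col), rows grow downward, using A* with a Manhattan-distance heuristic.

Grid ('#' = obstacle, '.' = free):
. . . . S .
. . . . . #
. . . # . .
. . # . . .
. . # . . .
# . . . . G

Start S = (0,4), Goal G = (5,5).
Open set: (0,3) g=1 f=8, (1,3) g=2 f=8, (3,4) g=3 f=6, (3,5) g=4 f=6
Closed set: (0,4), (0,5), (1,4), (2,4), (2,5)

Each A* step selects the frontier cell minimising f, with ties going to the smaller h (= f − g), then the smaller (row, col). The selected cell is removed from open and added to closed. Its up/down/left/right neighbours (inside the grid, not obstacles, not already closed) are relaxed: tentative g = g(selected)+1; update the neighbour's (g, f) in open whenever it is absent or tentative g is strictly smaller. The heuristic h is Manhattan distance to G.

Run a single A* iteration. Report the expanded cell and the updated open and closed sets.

expanded=(3,5); open=[(0,3) g=1 f=8, (1,3) g=2 f=8, (3,4) g=3 f=6, (4,5) g=5 f=6]; closed=[(0,4), (0,5), (1,4), (2,4), (2,5), (3,5)]

step 1: expand (3,5) (f=6, h=2) → closed; open now [(0,3) g=1 f=8, (1,3) g=2 f=8, (3,4) g=3 f=6, (4,5) g=5 f=6]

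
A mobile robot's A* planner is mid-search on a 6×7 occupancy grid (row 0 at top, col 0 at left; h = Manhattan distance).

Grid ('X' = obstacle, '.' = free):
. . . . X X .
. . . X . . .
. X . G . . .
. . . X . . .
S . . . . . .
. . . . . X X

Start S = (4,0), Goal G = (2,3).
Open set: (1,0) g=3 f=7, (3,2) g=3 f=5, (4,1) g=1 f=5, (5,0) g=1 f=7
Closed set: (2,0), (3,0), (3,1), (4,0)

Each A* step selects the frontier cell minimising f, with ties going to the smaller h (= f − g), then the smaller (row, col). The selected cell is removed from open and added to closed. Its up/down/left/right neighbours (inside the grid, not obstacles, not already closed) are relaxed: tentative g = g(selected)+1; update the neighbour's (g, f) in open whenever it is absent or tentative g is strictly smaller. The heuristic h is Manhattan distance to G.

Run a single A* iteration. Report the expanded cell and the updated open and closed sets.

step 1: expand (3,2) (f=5, h=2) → closed; open now [(1,0) g=3 f=7, (2,2) g=4 f=5, (4,1) g=1 f=5, (4,2) g=4 f=7, (5,0) g=1 f=7]

expanded=(3,2); open=[(1,0) g=3 f=7, (2,2) g=4 f=5, (4,1) g=1 f=5, (4,2) g=4 f=7, (5,0) g=1 f=7]; closed=[(2,0), (3,0), (3,1), (3,2), (4,0)]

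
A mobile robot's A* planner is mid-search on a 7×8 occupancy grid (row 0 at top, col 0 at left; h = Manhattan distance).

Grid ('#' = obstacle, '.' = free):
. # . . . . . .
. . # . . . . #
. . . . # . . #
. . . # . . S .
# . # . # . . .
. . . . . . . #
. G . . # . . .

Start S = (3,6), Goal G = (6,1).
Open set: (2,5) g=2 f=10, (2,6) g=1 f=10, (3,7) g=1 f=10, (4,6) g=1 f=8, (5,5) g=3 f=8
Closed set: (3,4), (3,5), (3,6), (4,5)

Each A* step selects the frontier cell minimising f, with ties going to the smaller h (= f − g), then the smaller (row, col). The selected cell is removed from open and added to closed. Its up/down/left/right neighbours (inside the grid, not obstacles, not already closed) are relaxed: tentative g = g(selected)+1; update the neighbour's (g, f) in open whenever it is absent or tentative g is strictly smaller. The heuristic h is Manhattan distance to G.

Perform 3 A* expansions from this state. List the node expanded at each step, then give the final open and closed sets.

step 1: expand (5,5) (f=8, h=5) → closed; open now [(2,5) g=2 f=10, (2,6) g=1 f=10, (3,7) g=1 f=10, (4,6) g=1 f=8, (5,4) g=4 f=8, (5,6) g=4 f=10, (6,5) g=4 f=8]
step 2: expand (5,4) (f=8, h=4) → closed; open now [(2,5) g=2 f=10, (2,6) g=1 f=10, (3,7) g=1 f=10, (4,6) g=1 f=8, (5,3) g=5 f=8, (5,6) g=4 f=10, (6,5) g=4 f=8]
step 3: expand (5,3) (f=8, h=3) → closed; open now [(2,5) g=2 f=10, (2,6) g=1 f=10, (3,7) g=1 f=10, (4,3) g=6 f=10, (4,6) g=1 f=8, (5,2) g=6 f=8, (5,6) g=4 f=10, (6,3) g=6 f=8, (6,5) g=4 f=8]

order=[(5,5) → (5,4) → (5,3)]; open=[(2,5) g=2 f=10, (2,6) g=1 f=10, (3,7) g=1 f=10, (4,3) g=6 f=10, (4,6) g=1 f=8, (5,2) g=6 f=8, (5,6) g=4 f=10, (6,3) g=6 f=8, (6,5) g=4 f=8]; closed=[(3,4), (3,5), (3,6), (4,5), (5,3), (5,4), (5,5)]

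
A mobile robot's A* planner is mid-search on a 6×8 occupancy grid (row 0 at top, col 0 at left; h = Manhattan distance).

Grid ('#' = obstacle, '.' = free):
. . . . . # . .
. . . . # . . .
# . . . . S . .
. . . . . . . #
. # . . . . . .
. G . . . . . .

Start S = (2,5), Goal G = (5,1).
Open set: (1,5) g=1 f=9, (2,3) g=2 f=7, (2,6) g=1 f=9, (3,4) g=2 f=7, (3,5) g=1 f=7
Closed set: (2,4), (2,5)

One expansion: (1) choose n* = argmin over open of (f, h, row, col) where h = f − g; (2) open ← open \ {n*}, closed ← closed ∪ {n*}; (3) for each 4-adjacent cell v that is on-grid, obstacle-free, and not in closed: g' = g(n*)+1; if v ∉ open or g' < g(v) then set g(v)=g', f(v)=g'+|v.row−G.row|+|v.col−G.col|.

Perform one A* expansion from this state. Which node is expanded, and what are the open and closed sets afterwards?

step 1: expand (2,3) (f=7, h=5) → closed; open now [(1,3) g=3 f=9, (1,5) g=1 f=9, (2,2) g=3 f=7, (2,6) g=1 f=9, (3,3) g=3 f=7, (3,4) g=2 f=7, (3,5) g=1 f=7]

expanded=(2,3); open=[(1,3) g=3 f=9, (1,5) g=1 f=9, (2,2) g=3 f=7, (2,6) g=1 f=9, (3,3) g=3 f=7, (3,4) g=2 f=7, (3,5) g=1 f=7]; closed=[(2,3), (2,4), (2,5)]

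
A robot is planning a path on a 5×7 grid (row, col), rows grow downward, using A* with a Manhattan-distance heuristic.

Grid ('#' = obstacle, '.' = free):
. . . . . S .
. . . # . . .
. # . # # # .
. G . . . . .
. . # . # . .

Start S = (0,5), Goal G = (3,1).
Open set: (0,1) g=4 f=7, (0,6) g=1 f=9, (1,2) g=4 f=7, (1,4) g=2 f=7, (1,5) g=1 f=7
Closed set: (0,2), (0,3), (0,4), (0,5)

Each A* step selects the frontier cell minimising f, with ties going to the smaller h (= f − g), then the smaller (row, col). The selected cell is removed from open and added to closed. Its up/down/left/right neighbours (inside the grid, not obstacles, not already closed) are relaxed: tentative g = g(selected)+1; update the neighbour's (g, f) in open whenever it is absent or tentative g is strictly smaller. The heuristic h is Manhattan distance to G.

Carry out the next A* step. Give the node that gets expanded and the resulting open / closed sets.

step 1: expand (0,1) (f=7, h=3) → closed; open now [(0,0) g=5 f=9, (0,6) g=1 f=9, (1,1) g=5 f=7, (1,2) g=4 f=7, (1,4) g=2 f=7, (1,5) g=1 f=7]

expanded=(0,1); open=[(0,0) g=5 f=9, (0,6) g=1 f=9, (1,1) g=5 f=7, (1,2) g=4 f=7, (1,4) g=2 f=7, (1,5) g=1 f=7]; closed=[(0,1), (0,2), (0,3), (0,4), (0,5)]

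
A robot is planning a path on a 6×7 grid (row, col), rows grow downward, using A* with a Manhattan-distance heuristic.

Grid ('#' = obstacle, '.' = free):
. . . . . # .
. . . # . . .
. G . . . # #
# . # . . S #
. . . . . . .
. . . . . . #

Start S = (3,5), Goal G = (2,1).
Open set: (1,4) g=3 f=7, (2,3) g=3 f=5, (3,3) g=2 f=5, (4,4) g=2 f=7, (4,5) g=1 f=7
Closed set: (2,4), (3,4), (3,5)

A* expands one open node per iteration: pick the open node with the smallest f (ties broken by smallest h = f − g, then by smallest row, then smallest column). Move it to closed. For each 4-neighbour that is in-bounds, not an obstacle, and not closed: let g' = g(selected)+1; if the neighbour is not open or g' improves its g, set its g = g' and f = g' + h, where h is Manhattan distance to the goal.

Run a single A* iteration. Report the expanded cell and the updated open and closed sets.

step 1: expand (2,3) (f=5, h=2) → closed; open now [(1,4) g=3 f=7, (2,2) g=4 f=5, (3,3) g=2 f=5, (4,4) g=2 f=7, (4,5) g=1 f=7]

expanded=(2,3); open=[(1,4) g=3 f=7, (2,2) g=4 f=5, (3,3) g=2 f=5, (4,4) g=2 f=7, (4,5) g=1 f=7]; closed=[(2,3), (2,4), (3,4), (3,5)]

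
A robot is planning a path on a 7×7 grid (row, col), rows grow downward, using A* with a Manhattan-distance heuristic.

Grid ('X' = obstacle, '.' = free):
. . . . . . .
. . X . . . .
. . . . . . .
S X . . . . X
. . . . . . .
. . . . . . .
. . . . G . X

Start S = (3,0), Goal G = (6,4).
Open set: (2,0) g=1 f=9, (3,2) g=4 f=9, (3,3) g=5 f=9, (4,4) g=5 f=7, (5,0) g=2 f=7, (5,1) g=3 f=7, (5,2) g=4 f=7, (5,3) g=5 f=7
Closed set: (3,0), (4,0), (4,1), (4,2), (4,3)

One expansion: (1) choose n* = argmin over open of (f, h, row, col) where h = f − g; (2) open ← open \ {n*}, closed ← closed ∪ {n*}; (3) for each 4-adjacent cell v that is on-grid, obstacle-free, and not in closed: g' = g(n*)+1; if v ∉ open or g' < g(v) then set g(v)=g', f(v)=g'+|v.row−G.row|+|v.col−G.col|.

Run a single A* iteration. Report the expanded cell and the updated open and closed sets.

expanded=(4,4); open=[(2,0) g=1 f=9, (3,2) g=4 f=9, (3,3) g=5 f=9, (3,4) g=6 f=9, (4,5) g=6 f=9, (5,0) g=2 f=7, (5,1) g=3 f=7, (5,2) g=4 f=7, (5,3) g=5 f=7, (5,4) g=6 f=7]; closed=[(3,0), (4,0), (4,1), (4,2), (4,3), (4,4)]

step 1: expand (4,4) (f=7, h=2) → closed; open now [(2,0) g=1 f=9, (3,2) g=4 f=9, (3,3) g=5 f=9, (3,4) g=6 f=9, (4,5) g=6 f=9, (5,0) g=2 f=7, (5,1) g=3 f=7, (5,2) g=4 f=7, (5,3) g=5 f=7, (5,4) g=6 f=7]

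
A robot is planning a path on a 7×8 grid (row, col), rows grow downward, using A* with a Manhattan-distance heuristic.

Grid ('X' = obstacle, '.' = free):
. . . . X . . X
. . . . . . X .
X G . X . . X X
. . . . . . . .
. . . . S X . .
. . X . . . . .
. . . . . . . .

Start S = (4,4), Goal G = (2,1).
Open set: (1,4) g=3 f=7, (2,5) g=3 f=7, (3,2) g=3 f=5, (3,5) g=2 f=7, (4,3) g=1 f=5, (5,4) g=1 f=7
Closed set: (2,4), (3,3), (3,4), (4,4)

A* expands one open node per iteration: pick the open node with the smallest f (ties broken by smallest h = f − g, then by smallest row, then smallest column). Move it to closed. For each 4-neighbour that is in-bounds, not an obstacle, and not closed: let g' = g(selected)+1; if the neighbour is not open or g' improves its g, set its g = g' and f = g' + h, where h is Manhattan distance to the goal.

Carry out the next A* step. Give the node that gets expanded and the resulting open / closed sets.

expanded=(3,2); open=[(1,4) g=3 f=7, (2,2) g=4 f=5, (2,5) g=3 f=7, (3,1) g=4 f=5, (3,5) g=2 f=7, (4,2) g=4 f=7, (4,3) g=1 f=5, (5,4) g=1 f=7]; closed=[(2,4), (3,2), (3,3), (3,4), (4,4)]

step 1: expand (3,2) (f=5, h=2) → closed; open now [(1,4) g=3 f=7, (2,2) g=4 f=5, (2,5) g=3 f=7, (3,1) g=4 f=5, (3,5) g=2 f=7, (4,2) g=4 f=7, (4,3) g=1 f=5, (5,4) g=1 f=7]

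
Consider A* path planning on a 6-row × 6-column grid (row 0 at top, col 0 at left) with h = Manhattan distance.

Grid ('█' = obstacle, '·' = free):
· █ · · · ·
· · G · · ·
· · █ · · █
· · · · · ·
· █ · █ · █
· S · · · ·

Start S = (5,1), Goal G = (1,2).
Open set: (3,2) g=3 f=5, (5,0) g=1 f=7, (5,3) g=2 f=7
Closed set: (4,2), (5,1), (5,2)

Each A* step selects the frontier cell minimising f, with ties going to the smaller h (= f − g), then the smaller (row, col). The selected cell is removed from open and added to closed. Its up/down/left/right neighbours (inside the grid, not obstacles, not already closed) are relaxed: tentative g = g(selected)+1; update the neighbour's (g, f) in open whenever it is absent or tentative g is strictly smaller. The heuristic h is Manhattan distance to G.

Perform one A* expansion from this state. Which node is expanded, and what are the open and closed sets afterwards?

expanded=(3,2); open=[(3,1) g=4 f=7, (3,3) g=4 f=7, (5,0) g=1 f=7, (5,3) g=2 f=7]; closed=[(3,2), (4,2), (5,1), (5,2)]

step 1: expand (3,2) (f=5, h=2) → closed; open now [(3,1) g=4 f=7, (3,3) g=4 f=7, (5,0) g=1 f=7, (5,3) g=2 f=7]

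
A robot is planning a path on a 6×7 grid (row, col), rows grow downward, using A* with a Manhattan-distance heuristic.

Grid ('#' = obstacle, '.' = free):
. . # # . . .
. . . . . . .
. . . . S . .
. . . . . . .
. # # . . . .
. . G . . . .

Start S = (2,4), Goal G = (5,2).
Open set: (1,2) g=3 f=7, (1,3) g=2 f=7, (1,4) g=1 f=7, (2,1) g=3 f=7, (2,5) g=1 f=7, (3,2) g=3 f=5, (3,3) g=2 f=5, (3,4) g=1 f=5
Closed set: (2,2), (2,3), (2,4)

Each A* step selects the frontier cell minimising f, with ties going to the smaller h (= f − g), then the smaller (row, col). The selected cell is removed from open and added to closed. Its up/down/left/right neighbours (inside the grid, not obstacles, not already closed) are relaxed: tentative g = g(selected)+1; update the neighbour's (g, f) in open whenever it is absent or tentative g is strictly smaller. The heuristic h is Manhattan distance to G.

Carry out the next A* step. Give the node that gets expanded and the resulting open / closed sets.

step 1: expand (3,2) (f=5, h=2) → closed; open now [(1,2) g=3 f=7, (1,3) g=2 f=7, (1,4) g=1 f=7, (2,1) g=3 f=7, (2,5) g=1 f=7, (3,1) g=4 f=7, (3,3) g=2 f=5, (3,4) g=1 f=5]

expanded=(3,2); open=[(1,2) g=3 f=7, (1,3) g=2 f=7, (1,4) g=1 f=7, (2,1) g=3 f=7, (2,5) g=1 f=7, (3,1) g=4 f=7, (3,3) g=2 f=5, (3,4) g=1 f=5]; closed=[(2,2), (2,3), (2,4), (3,2)]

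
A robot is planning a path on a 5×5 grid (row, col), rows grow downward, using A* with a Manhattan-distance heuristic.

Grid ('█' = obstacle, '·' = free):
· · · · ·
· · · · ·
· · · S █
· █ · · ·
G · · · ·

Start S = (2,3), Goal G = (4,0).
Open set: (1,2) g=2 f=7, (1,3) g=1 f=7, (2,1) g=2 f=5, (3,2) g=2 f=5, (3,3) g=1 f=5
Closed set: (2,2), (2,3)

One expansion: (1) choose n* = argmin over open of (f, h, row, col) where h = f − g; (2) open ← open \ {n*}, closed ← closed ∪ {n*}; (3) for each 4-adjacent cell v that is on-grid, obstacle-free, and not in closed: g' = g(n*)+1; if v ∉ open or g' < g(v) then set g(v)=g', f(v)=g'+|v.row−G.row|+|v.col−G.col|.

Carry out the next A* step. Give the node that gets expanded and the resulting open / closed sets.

expanded=(2,1); open=[(1,1) g=3 f=7, (1,2) g=2 f=7, (1,3) g=1 f=7, (2,0) g=3 f=5, (3,2) g=2 f=5, (3,3) g=1 f=5]; closed=[(2,1), (2,2), (2,3)]

step 1: expand (2,1) (f=5, h=3) → closed; open now [(1,1) g=3 f=7, (1,2) g=2 f=7, (1,3) g=1 f=7, (2,0) g=3 f=5, (3,2) g=2 f=5, (3,3) g=1 f=5]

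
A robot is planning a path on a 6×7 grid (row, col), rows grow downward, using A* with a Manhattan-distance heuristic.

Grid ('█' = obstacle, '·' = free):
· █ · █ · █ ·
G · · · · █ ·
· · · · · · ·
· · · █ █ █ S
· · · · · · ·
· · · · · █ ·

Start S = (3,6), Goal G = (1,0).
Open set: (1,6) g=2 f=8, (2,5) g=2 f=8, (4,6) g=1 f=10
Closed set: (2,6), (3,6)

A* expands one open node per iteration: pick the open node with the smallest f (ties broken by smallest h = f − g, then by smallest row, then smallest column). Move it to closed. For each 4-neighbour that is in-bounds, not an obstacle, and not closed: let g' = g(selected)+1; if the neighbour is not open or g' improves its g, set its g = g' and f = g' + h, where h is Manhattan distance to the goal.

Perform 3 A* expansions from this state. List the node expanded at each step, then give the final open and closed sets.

step 1: expand (1,6) (f=8, h=6) → closed; open now [(0,6) g=3 f=10, (2,5) g=2 f=8, (4,6) g=1 f=10]
step 2: expand (2,5) (f=8, h=6) → closed; open now [(0,6) g=3 f=10, (2,4) g=3 f=8, (4,6) g=1 f=10]
step 3: expand (2,4) (f=8, h=5) → closed; open now [(0,6) g=3 f=10, (1,4) g=4 f=8, (2,3) g=4 f=8, (4,6) g=1 f=10]

order=[(1,6) → (2,5) → (2,4)]; open=[(0,6) g=3 f=10, (1,4) g=4 f=8, (2,3) g=4 f=8, (4,6) g=1 f=10]; closed=[(1,6), (2,4), (2,5), (2,6), (3,6)]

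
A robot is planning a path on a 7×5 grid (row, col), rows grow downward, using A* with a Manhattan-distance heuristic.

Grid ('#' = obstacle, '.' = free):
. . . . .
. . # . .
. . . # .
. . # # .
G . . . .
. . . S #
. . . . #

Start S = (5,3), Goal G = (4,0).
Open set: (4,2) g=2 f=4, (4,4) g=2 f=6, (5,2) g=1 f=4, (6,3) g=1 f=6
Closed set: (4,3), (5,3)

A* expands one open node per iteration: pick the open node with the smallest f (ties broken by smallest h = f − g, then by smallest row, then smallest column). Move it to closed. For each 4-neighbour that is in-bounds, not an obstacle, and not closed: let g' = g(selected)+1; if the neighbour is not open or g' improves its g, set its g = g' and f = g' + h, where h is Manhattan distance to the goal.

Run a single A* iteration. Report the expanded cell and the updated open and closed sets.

step 1: expand (4,2) (f=4, h=2) → closed; open now [(4,1) g=3 f=4, (4,4) g=2 f=6, (5,2) g=1 f=4, (6,3) g=1 f=6]

expanded=(4,2); open=[(4,1) g=3 f=4, (4,4) g=2 f=6, (5,2) g=1 f=4, (6,3) g=1 f=6]; closed=[(4,2), (4,3), (5,3)]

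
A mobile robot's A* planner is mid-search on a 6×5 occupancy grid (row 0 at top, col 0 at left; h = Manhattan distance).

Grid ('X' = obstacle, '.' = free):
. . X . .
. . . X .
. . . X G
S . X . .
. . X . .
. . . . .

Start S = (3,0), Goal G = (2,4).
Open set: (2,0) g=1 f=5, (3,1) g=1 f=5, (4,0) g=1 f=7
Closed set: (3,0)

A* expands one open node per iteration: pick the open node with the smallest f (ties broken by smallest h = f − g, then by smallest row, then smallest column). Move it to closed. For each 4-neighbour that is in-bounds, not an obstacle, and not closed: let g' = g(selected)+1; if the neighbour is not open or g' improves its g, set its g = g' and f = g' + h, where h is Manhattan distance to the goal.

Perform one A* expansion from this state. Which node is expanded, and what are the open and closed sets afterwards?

step 1: expand (2,0) (f=5, h=4) → closed; open now [(1,0) g=2 f=7, (2,1) g=2 f=5, (3,1) g=1 f=5, (4,0) g=1 f=7]

expanded=(2,0); open=[(1,0) g=2 f=7, (2,1) g=2 f=5, (3,1) g=1 f=5, (4,0) g=1 f=7]; closed=[(2,0), (3,0)]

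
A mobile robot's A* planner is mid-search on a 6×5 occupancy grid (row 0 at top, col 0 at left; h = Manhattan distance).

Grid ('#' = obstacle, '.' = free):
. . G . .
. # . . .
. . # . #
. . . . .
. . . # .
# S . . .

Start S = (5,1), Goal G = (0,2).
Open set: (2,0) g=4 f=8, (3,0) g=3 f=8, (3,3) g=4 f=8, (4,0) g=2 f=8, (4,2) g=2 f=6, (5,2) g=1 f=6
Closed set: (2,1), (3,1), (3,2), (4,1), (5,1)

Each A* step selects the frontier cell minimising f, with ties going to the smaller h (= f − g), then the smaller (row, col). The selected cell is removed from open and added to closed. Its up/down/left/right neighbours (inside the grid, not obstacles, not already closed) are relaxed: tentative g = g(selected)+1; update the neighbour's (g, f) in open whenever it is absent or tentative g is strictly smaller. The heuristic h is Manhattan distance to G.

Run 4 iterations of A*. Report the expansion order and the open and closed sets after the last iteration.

step 1: expand (4,2) (f=6, h=4) → closed; open now [(2,0) g=4 f=8, (3,0) g=3 f=8, (3,3) g=4 f=8, (4,0) g=2 f=8, (5,2) g=1 f=6]
step 2: expand (5,2) (f=6, h=5) → closed; open now [(2,0) g=4 f=8, (3,0) g=3 f=8, (3,3) g=4 f=8, (4,0) g=2 f=8, (5,3) g=2 f=8]
step 3: expand (2,0) (f=8, h=4) → closed; open now [(1,0) g=5 f=8, (3,0) g=3 f=8, (3,3) g=4 f=8, (4,0) g=2 f=8, (5,3) g=2 f=8]
step 4: expand (1,0) (f=8, h=3) → closed; open now [(0,0) g=6 f=8, (3,0) g=3 f=8, (3,3) g=4 f=8, (4,0) g=2 f=8, (5,3) g=2 f=8]

order=[(4,2) → (5,2) → (2,0) → (1,0)]; open=[(0,0) g=6 f=8, (3,0) g=3 f=8, (3,3) g=4 f=8, (4,0) g=2 f=8, (5,3) g=2 f=8]; closed=[(1,0), (2,0), (2,1), (3,1), (3,2), (4,1), (4,2), (5,1), (5,2)]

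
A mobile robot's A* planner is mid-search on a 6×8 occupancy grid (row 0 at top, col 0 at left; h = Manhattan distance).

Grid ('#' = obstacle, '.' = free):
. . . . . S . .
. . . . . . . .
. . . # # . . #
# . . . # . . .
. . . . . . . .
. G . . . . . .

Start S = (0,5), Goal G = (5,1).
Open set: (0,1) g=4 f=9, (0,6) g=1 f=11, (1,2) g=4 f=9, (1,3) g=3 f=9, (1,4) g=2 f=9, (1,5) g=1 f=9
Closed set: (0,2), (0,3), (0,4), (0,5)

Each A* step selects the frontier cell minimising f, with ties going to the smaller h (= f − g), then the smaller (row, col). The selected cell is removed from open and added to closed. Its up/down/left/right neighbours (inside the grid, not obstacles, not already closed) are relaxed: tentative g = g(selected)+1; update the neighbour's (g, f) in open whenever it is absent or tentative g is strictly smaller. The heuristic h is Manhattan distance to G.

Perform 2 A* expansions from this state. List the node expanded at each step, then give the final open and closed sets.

order=[(0,1) → (1,1)]; open=[(0,0) g=5 f=11, (0,6) g=1 f=11, (1,0) g=6 f=11, (1,2) g=4 f=9, (1,3) g=3 f=9, (1,4) g=2 f=9, (1,5) g=1 f=9, (2,1) g=6 f=9]; closed=[(0,1), (0,2), (0,3), (0,4), (0,5), (1,1)]

step 1: expand (0,1) (f=9, h=5) → closed; open now [(0,0) g=5 f=11, (0,6) g=1 f=11, (1,1) g=5 f=9, (1,2) g=4 f=9, (1,3) g=3 f=9, (1,4) g=2 f=9, (1,5) g=1 f=9]
step 2: expand (1,1) (f=9, h=4) → closed; open now [(0,0) g=5 f=11, (0,6) g=1 f=11, (1,0) g=6 f=11, (1,2) g=4 f=9, (1,3) g=3 f=9, (1,4) g=2 f=9, (1,5) g=1 f=9, (2,1) g=6 f=9]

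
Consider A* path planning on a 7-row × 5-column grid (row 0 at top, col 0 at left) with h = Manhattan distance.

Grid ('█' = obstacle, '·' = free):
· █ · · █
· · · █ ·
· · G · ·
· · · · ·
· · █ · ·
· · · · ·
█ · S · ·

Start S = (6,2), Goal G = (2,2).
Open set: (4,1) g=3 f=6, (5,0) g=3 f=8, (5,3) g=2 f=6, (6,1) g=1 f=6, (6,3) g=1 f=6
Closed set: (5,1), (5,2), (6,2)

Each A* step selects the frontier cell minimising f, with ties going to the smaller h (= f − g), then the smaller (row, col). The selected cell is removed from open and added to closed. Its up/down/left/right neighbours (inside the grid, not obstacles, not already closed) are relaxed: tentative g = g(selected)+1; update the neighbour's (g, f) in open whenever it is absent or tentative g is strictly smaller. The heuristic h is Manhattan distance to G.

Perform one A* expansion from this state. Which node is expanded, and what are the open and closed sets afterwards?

expanded=(4,1); open=[(3,1) g=4 f=6, (4,0) g=4 f=8, (5,0) g=3 f=8, (5,3) g=2 f=6, (6,1) g=1 f=6, (6,3) g=1 f=6]; closed=[(4,1), (5,1), (5,2), (6,2)]

step 1: expand (4,1) (f=6, h=3) → closed; open now [(3,1) g=4 f=6, (4,0) g=4 f=8, (5,0) g=3 f=8, (5,3) g=2 f=6, (6,1) g=1 f=6, (6,3) g=1 f=6]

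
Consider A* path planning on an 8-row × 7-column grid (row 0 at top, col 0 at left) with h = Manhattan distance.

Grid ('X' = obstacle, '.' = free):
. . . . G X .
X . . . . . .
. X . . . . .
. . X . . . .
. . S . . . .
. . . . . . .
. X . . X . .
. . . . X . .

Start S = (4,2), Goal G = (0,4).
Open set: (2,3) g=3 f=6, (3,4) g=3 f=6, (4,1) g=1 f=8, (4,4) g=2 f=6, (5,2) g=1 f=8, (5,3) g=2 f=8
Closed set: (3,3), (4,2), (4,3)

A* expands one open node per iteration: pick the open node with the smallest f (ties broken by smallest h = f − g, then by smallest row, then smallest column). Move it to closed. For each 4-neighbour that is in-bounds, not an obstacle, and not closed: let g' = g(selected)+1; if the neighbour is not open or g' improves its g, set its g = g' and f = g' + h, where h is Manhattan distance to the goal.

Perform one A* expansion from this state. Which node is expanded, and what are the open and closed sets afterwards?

step 1: expand (2,3) (f=6, h=3) → closed; open now [(1,3) g=4 f=6, (2,2) g=4 f=8, (2,4) g=4 f=6, (3,4) g=3 f=6, (4,1) g=1 f=8, (4,4) g=2 f=6, (5,2) g=1 f=8, (5,3) g=2 f=8]

expanded=(2,3); open=[(1,3) g=4 f=6, (2,2) g=4 f=8, (2,4) g=4 f=6, (3,4) g=3 f=6, (4,1) g=1 f=8, (4,4) g=2 f=6, (5,2) g=1 f=8, (5,3) g=2 f=8]; closed=[(2,3), (3,3), (4,2), (4,3)]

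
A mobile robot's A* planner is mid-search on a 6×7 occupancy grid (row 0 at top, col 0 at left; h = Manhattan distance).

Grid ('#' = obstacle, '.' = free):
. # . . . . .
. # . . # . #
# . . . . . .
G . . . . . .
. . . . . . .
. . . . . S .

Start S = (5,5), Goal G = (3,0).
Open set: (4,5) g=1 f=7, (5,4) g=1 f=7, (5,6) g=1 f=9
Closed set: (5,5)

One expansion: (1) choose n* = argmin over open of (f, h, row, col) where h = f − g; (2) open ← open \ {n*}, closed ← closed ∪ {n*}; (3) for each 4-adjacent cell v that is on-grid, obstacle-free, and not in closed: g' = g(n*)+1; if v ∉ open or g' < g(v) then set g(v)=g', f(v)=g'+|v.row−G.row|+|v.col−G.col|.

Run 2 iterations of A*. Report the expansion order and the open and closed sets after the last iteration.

step 1: expand (4,5) (f=7, h=6) → closed; open now [(3,5) g=2 f=7, (4,4) g=2 f=7, (4,6) g=2 f=9, (5,4) g=1 f=7, (5,6) g=1 f=9]
step 2: expand (3,5) (f=7, h=5) → closed; open now [(2,5) g=3 f=9, (3,4) g=3 f=7, (3,6) g=3 f=9, (4,4) g=2 f=7, (4,6) g=2 f=9, (5,4) g=1 f=7, (5,6) g=1 f=9]

order=[(4,5) → (3,5)]; open=[(2,5) g=3 f=9, (3,4) g=3 f=7, (3,6) g=3 f=9, (4,4) g=2 f=7, (4,6) g=2 f=9, (5,4) g=1 f=7, (5,6) g=1 f=9]; closed=[(3,5), (4,5), (5,5)]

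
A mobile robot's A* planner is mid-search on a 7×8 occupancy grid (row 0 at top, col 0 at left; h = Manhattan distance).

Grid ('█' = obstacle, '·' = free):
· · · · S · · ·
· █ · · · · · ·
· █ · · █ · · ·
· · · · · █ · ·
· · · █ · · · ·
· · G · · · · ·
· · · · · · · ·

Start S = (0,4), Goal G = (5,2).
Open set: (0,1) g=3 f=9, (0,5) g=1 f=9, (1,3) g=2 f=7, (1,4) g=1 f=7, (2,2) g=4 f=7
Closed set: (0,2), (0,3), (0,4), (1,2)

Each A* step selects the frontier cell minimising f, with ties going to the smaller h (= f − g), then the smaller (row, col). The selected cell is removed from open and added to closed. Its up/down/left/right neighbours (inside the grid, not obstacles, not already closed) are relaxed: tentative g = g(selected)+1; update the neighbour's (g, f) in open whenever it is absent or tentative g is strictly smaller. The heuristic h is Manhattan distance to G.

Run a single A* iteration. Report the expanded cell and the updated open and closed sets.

step 1: expand (2,2) (f=7, h=3) → closed; open now [(0,1) g=3 f=9, (0,5) g=1 f=9, (1,3) g=2 f=7, (1,4) g=1 f=7, (2,3) g=5 f=9, (3,2) g=5 f=7]

expanded=(2,2); open=[(0,1) g=3 f=9, (0,5) g=1 f=9, (1,3) g=2 f=7, (1,4) g=1 f=7, (2,3) g=5 f=9, (3,2) g=5 f=7]; closed=[(0,2), (0,3), (0,4), (1,2), (2,2)]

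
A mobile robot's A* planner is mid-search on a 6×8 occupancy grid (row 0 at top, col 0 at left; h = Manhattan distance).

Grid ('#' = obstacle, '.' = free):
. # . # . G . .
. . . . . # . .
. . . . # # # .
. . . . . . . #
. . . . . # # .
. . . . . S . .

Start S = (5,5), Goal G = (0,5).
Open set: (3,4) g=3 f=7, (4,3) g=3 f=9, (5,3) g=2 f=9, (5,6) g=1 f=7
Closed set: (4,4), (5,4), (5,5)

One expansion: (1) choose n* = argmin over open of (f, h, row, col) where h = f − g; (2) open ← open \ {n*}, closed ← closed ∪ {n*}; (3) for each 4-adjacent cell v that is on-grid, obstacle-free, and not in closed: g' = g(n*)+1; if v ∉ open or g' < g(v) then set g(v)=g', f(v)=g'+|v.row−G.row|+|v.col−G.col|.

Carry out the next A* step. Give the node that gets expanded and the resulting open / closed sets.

step 1: expand (3,4) (f=7, h=4) → closed; open now [(3,3) g=4 f=9, (3,5) g=4 f=7, (4,3) g=3 f=9, (5,3) g=2 f=9, (5,6) g=1 f=7]

expanded=(3,4); open=[(3,3) g=4 f=9, (3,5) g=4 f=7, (4,3) g=3 f=9, (5,3) g=2 f=9, (5,6) g=1 f=7]; closed=[(3,4), (4,4), (5,4), (5,5)]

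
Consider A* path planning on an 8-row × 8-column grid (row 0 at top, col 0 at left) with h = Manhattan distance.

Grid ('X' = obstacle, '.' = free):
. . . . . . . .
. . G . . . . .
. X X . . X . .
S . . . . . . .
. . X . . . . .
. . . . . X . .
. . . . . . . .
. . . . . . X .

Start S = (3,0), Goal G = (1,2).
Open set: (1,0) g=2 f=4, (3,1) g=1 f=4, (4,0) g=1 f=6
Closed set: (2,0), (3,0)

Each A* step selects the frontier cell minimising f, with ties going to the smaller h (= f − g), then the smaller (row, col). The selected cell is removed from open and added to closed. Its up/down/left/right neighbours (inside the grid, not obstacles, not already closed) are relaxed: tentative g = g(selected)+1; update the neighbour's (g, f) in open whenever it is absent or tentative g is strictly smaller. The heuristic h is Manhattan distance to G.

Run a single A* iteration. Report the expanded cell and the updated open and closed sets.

step 1: expand (1,0) (f=4, h=2) → closed; open now [(0,0) g=3 f=6, (1,1) g=3 f=4, (3,1) g=1 f=4, (4,0) g=1 f=6]

expanded=(1,0); open=[(0,0) g=3 f=6, (1,1) g=3 f=4, (3,1) g=1 f=4, (4,0) g=1 f=6]; closed=[(1,0), (2,0), (3,0)]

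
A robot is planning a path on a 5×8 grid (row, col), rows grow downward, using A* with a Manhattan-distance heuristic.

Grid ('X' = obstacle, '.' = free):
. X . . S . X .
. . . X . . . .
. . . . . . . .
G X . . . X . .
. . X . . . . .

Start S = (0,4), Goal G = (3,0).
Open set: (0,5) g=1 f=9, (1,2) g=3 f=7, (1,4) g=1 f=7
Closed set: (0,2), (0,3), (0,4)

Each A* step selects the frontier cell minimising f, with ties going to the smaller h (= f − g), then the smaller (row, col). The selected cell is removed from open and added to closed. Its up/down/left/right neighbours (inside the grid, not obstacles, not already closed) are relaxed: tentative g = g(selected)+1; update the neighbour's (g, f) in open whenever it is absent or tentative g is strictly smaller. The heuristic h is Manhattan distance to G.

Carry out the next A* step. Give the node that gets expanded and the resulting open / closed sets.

step 1: expand (1,2) (f=7, h=4) → closed; open now [(0,5) g=1 f=9, (1,1) g=4 f=7, (1,4) g=1 f=7, (2,2) g=4 f=7]

expanded=(1,2); open=[(0,5) g=1 f=9, (1,1) g=4 f=7, (1,4) g=1 f=7, (2,2) g=4 f=7]; closed=[(0,2), (0,3), (0,4), (1,2)]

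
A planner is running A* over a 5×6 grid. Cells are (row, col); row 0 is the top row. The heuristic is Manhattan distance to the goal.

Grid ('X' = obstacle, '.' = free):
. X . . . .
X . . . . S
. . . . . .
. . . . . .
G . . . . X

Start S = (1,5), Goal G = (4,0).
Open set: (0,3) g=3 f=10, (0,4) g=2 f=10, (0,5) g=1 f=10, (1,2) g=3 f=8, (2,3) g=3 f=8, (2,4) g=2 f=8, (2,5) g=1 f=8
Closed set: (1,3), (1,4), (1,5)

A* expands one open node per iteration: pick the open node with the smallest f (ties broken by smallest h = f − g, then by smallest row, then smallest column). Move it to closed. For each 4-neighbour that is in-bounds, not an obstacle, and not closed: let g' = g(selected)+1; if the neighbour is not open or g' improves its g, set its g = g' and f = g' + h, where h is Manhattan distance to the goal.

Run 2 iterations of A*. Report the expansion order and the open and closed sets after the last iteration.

order=[(1,2) → (1,1)]; open=[(0,2) g=4 f=10, (0,3) g=3 f=10, (0,4) g=2 f=10, (0,5) g=1 f=10, (2,1) g=5 f=8, (2,2) g=4 f=8, (2,3) g=3 f=8, (2,4) g=2 f=8, (2,5) g=1 f=8]; closed=[(1,1), (1,2), (1,3), (1,4), (1,5)]

step 1: expand (1,2) (f=8, h=5) → closed; open now [(0,2) g=4 f=10, (0,3) g=3 f=10, (0,4) g=2 f=10, (0,5) g=1 f=10, (1,1) g=4 f=8, (2,2) g=4 f=8, (2,3) g=3 f=8, (2,4) g=2 f=8, (2,5) g=1 f=8]
step 2: expand (1,1) (f=8, h=4) → closed; open now [(0,2) g=4 f=10, (0,3) g=3 f=10, (0,4) g=2 f=10, (0,5) g=1 f=10, (2,1) g=5 f=8, (2,2) g=4 f=8, (2,3) g=3 f=8, (2,4) g=2 f=8, (2,5) g=1 f=8]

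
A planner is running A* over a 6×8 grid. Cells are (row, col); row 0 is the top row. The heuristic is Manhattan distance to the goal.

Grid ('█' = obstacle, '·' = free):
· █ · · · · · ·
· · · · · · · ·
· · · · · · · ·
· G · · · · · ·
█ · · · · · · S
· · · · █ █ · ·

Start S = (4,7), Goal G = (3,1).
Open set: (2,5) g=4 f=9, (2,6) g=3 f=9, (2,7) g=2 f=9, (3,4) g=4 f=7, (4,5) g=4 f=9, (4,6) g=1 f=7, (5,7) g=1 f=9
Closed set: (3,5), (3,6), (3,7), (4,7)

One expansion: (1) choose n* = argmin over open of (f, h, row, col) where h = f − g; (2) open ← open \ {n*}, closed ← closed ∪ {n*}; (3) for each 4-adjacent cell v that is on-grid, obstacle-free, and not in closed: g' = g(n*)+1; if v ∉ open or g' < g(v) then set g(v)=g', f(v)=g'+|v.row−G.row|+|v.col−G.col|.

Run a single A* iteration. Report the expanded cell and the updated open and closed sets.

step 1: expand (3,4) (f=7, h=3) → closed; open now [(2,4) g=5 f=9, (2,5) g=4 f=9, (2,6) g=3 f=9, (2,7) g=2 f=9, (3,3) g=5 f=7, (4,4) g=5 f=9, (4,5) g=4 f=9, (4,6) g=1 f=7, (5,7) g=1 f=9]

expanded=(3,4); open=[(2,4) g=5 f=9, (2,5) g=4 f=9, (2,6) g=3 f=9, (2,7) g=2 f=9, (3,3) g=5 f=7, (4,4) g=5 f=9, (4,5) g=4 f=9, (4,6) g=1 f=7, (5,7) g=1 f=9]; closed=[(3,4), (3,5), (3,6), (3,7), (4,7)]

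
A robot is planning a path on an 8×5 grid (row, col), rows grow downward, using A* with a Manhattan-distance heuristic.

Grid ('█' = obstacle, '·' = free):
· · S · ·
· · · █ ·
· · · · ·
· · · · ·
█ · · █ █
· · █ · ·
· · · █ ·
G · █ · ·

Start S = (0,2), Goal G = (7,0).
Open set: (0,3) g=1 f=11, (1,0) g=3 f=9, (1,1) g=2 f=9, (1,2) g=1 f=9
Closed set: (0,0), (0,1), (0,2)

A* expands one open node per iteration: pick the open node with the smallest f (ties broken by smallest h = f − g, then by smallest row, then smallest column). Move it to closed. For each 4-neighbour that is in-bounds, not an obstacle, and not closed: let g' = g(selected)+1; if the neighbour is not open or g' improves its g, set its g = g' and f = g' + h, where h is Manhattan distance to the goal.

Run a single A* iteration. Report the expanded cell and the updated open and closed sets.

step 1: expand (1,0) (f=9, h=6) → closed; open now [(0,3) g=1 f=11, (1,1) g=2 f=9, (1,2) g=1 f=9, (2,0) g=4 f=9]

expanded=(1,0); open=[(0,3) g=1 f=11, (1,1) g=2 f=9, (1,2) g=1 f=9, (2,0) g=4 f=9]; closed=[(0,0), (0,1), (0,2), (1,0)]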